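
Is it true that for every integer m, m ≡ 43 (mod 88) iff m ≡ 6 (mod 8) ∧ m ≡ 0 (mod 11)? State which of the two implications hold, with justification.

[⇒] This fails: m = 43 gives 43 ≡ 43 (mod 88) but 43 ≡ 3 (mod 8), so the conjunction on the right does not hold.

[⇐] This fails: m = 22 satisfies both congruences on the right (22 ≡ 6 mod 8 and 22 ≡ 0 mod 11) yet 22 ≡ 22 (mod 88), not 43.

Both directions fail.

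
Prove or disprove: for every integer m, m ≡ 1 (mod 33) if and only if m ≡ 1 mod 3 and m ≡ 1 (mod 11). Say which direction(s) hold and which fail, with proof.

Forward direction. Suppose m ≡ 1 (mod 33); write m = 33j + 1. Since 3 ∣ 33, reducing mod 3 gives m ≡ 1 (mod 3); since 11 ∣ 33, reducing mod 11 gives m ≡ 1 (mod 11).

Converse. If m ≡ 1 (mod 3) and m ≡ 1 (mod 11), then by the Chinese remainder theorem m ≡ 1 (mod 33). This is exactly m ≡ 1 (mod 33).

Both directions hold; the statement is true.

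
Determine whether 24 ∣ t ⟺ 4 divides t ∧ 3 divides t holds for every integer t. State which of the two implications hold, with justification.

(⟹) If 24 ∣ t, write t = 24q. Since 24 = 6·4, t = 4·(6q), so 4 ∣ t; and since 24 = 8·3, t = 3·(8q), so 3 ∣ t.

(⟸) This fails: take t = 12. Both 4 ∣ 12 and 3 ∣ 12, yet 12 is not a multiple of 24 (since 12 = 0·24 + 12), so 24 ∤ 12.

Only the forward implication holds.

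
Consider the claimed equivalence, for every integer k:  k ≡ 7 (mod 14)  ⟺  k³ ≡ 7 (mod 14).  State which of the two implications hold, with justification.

(→) Suppose k ≡ 7 (mod 14). Write k = 14j + 7. Then (14j + 7)³ = 2744j³ + 4116j² + 2058j + 343 = 14(196j³ + 294j² + 147j + 24) + 7, so k³ ≡ 7 (mod 14).

(←) Conversely, suppose k³ ≡ 7 (mod 14). The only residue r in {0, …, 13} with r³ ≡ 7 (mod 14) is r = 7, so k ≡ 7 (mod 14).

The biconditional holds.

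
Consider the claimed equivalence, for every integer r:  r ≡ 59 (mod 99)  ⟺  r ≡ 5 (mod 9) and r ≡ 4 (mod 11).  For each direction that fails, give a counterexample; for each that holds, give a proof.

The biconditional holds.

[⇒] Suppose r ≡ 59 (mod 99); write r = 99j + 59. Since 9 ∣ 99, reducing mod 9 gives r ≡ 59 ≡ 5 (mod 9); since 11 ∣ 99, reducing mod 11 gives r ≡ 59 ≡ 4 (mod 11).

[⇐] Conversely, if r ≡ 5 (mod 9) and r ≡ 4 (mod 11), then by the Chinese remainder theorem r ≡ 59 (mod 99). This is exactly r ≡ 59 (mod 99).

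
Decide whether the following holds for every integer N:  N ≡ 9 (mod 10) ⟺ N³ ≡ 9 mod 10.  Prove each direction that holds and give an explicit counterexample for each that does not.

The biconditional holds.

[⇐] For the converse, argue contrapositively. If N ≢ 9 (mod 10), then N is congruent to one of 0, 1, 2, 3, 4, 5, 6, 7, 8 modulo 10, and these give N³ ≡ 0, 1, 8, 7, 4, 5, 6, 3, 2 respectively — never 9.

[⇒] Suppose N ≡ 9 (mod 10). Write N = 10j + 9. Then (10j + 9)³ = 1000j³ + 2700j² + 2430j + 729 = 10(100j³ + 270j² + 243j + 72) + 9, so N³ ≡ 9 (mod 10).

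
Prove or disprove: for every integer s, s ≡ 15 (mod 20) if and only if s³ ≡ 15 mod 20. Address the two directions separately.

Both directions hold.

Forward direction. Suppose s ≡ 15 (mod 20). Write s = 20j + 15. Then (20j + 15)³ = 8000j³ + 18000j² + 13500j + 3375 = 20(400j³ + 900j² + 675j + 168) + 15, so s³ ≡ 15 (mod 20).

Converse. Suppose s³ ≡ 15 (mod 20). The only residue r in {0, …, 19} with r³ ≡ 15 (mod 20) is r = 15, so s ≡ 15 (mod 20).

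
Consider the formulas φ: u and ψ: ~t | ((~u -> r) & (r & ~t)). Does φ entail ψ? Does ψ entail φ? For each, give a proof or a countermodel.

Neither direction holds.

(→) This fails. Under r = F, u = T, t = T, the left side is true but the right side is false.

(←) This fails. Under r = F, u = F, t = F, the left side is false but the right side is true.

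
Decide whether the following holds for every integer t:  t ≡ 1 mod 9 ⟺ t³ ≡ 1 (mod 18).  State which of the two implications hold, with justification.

[⇒] This fails: take t = 10. Then 10 ≡ 1 (mod 9), but 10³ = 1000 ≡ 10 (mod 18), not 1.

[⇐] This fails: take t = 7. Then 7³ = 343 ≡ 1 (mod 18), yet 7 ≡ 7 (mod 9), not 1.

(⇒) fails and (⇐) fails.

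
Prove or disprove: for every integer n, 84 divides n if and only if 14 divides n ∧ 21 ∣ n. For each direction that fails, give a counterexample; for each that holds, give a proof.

(⟹) If 84 ∣ n, write n = 84q. Since 84 = 6·14, n = 14·(6q), so 14 ∣ n; and since 84 = 4·21, n = 21·(4q), so 21 ∣ n.

(⟸) This fails: take n = 42. Both 14 ∣ 42 and 21 ∣ 42, yet 42 is not a multiple of 84 (since 42 = 0·84 + 42), so 84 ∤ 42.

Not equivalent: only (⇒) holds.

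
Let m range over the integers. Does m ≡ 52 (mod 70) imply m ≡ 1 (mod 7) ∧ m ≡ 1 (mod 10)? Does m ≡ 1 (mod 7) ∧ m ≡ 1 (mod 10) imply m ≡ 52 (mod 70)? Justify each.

Neither direction holds.

(⟹) This fails: m = 52 gives 52 ≡ 52 (mod 70) but 52 ≡ 3 (mod 7), so the conjunction on the right does not hold.

(⟸) This fails: m = 1 satisfies both congruences on the right (1 ≡ 1 mod 7 and 1 ≡ 1 mod 10) yet 1 ≡ 1 (mod 70), not 52.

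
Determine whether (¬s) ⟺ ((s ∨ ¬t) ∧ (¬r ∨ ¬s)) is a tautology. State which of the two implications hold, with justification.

Neither implication holds.

(⇒) This fails. Under s = F, t = T, r = F, the left side is true but the right side is false.

(⇐) This fails. Under s = T, t = F, r = F, the left side is false but the right side is true.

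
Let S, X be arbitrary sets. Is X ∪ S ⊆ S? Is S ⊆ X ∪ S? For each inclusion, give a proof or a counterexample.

Only the reverse inclusion holds.

(⊆) This inclusion fails. Take S = ∅, X = {1}; then 1 ∈ X ∪ S but 1 ∉ S.

(⊇) Let x ∈ S. Then either x ∈ S and x ∉ X; or x ∈ S ∩ X. In each case x ∈ X ∪ S, so S ⊆ X ∪ S.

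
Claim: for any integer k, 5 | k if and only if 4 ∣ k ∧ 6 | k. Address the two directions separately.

Both directions fail.

(⟹) This fails: take k = 5. Certainly 5 ∣ 5, but 4 ∤ 5.

(⟸) This fails: take k = 12. Both 4 ∣ 12 and 6 ∣ 12, yet 12 is not a multiple of 5 (since 12 = 2·5 + 2), so 5 ∤ 12.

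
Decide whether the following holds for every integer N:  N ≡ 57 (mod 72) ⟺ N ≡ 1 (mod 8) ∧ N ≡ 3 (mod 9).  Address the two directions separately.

Both directions hold; the statement is true.

Forward direction. Suppose N ≡ 57 (mod 72); write N = 72j + 57. Since 8 ∣ 72, reducing mod 8 gives N ≡ 57 ≡ 1 (mod 8); since 9 ∣ 72, reducing mod 9 gives N ≡ 57 ≡ 3 (mod 9).

Converse. If N ≡ 1 (mod 8) and N ≡ 3 (mod 9), then by the Chinese remainder theorem N ≡ 57 (mod 72). This is exactly N ≡ 57 (mod 72).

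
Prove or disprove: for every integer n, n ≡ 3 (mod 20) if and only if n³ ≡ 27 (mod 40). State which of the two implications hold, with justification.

(←) The residues r modulo 40 with r³ ≡ 27 (mod 40) are exactly {3}, and each is ≡ 3 (mod 20).

(→) This fails: take n = 23. Then 23 ≡ 3 (mod 20), but 23³ = 12167 ≡ 7 (mod 40), not 27.

(⇒) fails; (⇐) holds.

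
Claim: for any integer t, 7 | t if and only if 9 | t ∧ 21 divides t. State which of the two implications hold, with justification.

(⇐) Suppose 9 ∣ t and 21 ∣ t. Any common multiple of 9 and 21 is a multiple of their lcm; here lcm(9, 21) = 9·21/gcd(9, 21) = 189/3 = 63, so 63 ∣ t. Since 7 ∣ 63, it follows that 7 ∣ t.

(⇒) This fails: take t = 7. Certainly 7 ∣ 7, but 9 ∤ 7.

(⇒) fails; (⇐) holds.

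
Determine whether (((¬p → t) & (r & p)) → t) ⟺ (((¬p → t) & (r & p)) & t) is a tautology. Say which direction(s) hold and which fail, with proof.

(⇒) fails; (⇐) holds.

(⇒) This fails. Under t = F, p = F, r = F, the left side is true but the right side is false.

(⇐) Assume the antecedent. If t is true, ((¬p → t) & (r & p)) → t reduces to true regardless of the other variables. If t is false, the antecedent cannot hold. Either way ((¬p → t) & (r & p)) → t holds.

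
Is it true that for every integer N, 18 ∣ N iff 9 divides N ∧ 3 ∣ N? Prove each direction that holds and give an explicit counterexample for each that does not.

The forward direction holds; the converse fails.

(⟹) If 18 ∣ N, write N = 18q. Since 18 = 2·9, N = 9·(2q), so 9 ∣ N; and since 18 = 6·3, N = 3·(6q), so 3 ∣ N.

(⟸) This fails: take N = 9. Both 9 ∣ 9 and 3 ∣ 9, yet 9 is not a multiple of 18 (since 9 = 0·18 + 9), so 18 ∤ 9.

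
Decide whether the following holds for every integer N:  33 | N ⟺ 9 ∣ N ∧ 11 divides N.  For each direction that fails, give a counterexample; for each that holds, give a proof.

Only the converse holds.

(⟹) This fails: take N = 33. Certainly 33 ∣ 33, but 9 ∤ 33.

(⟸) Suppose 9 ∣ N and 11 ∣ N. Any common multiple of 9 and 11 is a multiple of their lcm; here gcd(9, 11) = 1, so lcm(9, 11) = 9·11 = 99, so 99 ∣ N. Since 33 ∣ 99, it follows that 33 ∣ N.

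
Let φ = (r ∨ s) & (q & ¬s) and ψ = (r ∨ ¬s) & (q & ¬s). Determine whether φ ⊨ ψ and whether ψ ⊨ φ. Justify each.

Forward direction. Assume the antecedent. If q is true, the antecedent forces (q = T, s = F, r = T), and (r ∨ ¬s) & (q & ¬s) holds there. If q is false, the antecedent cannot hold. Either way (r ∨ ¬s) & (q & ¬s) holds.

Converse. This fails. Under q = T, s = F, r = F, the left side is false but the right side is true.

Not equivalent: only (⇒) holds.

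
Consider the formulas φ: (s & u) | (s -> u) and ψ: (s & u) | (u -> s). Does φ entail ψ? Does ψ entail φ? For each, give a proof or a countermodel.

[⇒] This fails. Under u = T, s = F, the left side is true but the right side is false.

[⇐] This fails. Under u = F, s = T, the left side is false but the right side is true.

Neither implication holds.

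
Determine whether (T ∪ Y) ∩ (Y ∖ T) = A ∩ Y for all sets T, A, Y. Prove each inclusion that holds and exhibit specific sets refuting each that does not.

Both inclusions fail.

(⟹) This inclusion fails. Take T = ∅, A = ∅, Y = {1}; then 1 ∈ (T ∪ Y) ∩ (Y ∖ T) but 1 ∉ A ∩ Y.

(⟸) This inclusion fails. Take T = {1}, A = {1}, Y = {1}; then 1 ∈ A ∩ Y but 1 ∉ (T ∪ Y) ∩ (Y ∖ T).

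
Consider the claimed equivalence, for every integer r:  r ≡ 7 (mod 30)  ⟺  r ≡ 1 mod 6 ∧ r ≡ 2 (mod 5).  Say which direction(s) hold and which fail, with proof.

The biconditional holds.

[⇒] Suppose r ≡ 7 (mod 30); write r = 30j + 7. Since 6 ∣ 30, reducing mod 6 gives r ≡ 7 ≡ 1 (mod 6); since 5 ∣ 30, reducing mod 5 gives r ≡ 7 ≡ 2 (mod 5).

[⇐] Conversely, if r ≡ 1 (mod 6) and r ≡ 2 (mod 5), then by the Chinese remainder theorem r ≡ 7 (mod 30). This is exactly r ≡ 7 (mod 30).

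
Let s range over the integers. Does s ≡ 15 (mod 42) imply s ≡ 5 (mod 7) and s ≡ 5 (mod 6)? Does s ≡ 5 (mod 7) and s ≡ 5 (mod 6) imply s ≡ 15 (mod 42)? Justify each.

Forward direction. This fails: s = 15 gives 15 ≡ 15 (mod 42) but 15 ≡ 1 (mod 7), so the conjunction on the right does not hold.

Converse. This fails: s = 5 satisfies both congruences on the right (5 ≡ 5 mod 7 and 5 ≡ 5 mod 6) yet 5 ≡ 5 (mod 42), not 15.

Neither implication holds.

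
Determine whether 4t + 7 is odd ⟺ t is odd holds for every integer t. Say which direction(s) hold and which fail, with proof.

Forward direction. This fails: take t = 6. Then 4t + 7 = 31, which is odd, yet t = 6 is even, not odd.

Converse. Suppose t is odd. Since 4 is even, 4t is even for every t, so 4t + 7 has the same parity as 7, which is odd. Hence 4t + 7 is odd.

Only the converse holds.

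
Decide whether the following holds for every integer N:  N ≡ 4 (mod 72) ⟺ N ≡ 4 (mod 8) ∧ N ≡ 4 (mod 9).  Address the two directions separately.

(→) Suppose N ≡ 4 (mod 72); write N = 72j + 4. Since 8 ∣ 72, reducing mod 8 gives N ≡ 4 (mod 8); since 9 ∣ 72, reducing mod 9 gives N ≡ 4 (mod 9).

(←) Conversely, if N ≡ 4 (mod 8) and N ≡ 4 (mod 9), then by the Chinese remainder theorem N ≡ 4 (mod 72). This is exactly N ≡ 4 (mod 72).

Both directions hold.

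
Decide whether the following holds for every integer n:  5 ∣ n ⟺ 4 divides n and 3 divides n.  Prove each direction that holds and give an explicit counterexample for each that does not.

(⟹) This fails: take n = 5. Certainly 5 ∣ 5, but 4 ∤ 5.

(⟸) This fails: take n = 12. Both 4 ∣ 12 and 3 ∣ 12, yet 12 is not a multiple of 5 (since 12 = 2·5 + 2), so 5 ∤ 12.

Both directions fail.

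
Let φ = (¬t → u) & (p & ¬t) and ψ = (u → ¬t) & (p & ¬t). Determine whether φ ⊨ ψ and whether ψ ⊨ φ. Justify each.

Only the forward direction holds.

[⇒] Assume the antecedent. If p is true, the antecedent forces (p = T, u = T, t = F), and (u → ¬t) & (p & ¬t) holds there. If p is false, the antecedent cannot hold. Either way (u → ¬t) & (p & ¬t) holds.

[⇐] This fails. Under p = T, u = F, t = F, the left side is false but the right side is true.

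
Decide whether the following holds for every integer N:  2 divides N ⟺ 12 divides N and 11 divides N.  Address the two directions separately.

Forward direction. This fails: take N = 2. Certainly 2 ∣ 2, but 12 ∤ 2.

Converse. Suppose 12 ∣ N and 11 ∣ N. Any common multiple of 12 and 11 is a multiple of their lcm; here gcd(12, 11) = 1, so lcm(12, 11) = 12·11 = 132, so 132 ∣ N. Since 2 ∣ 132, it follows that 2 ∣ N.

Only the converse holds.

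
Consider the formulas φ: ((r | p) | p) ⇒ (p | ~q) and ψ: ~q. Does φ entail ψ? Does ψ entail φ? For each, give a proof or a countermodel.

Not equivalent: only (⇐) holds.

[⇒] This fails. Under r = F, q = T, p = F, the left side is true but the right side is false.

[⇐] Assume the antecedent. If r is true, the antecedent forces (r = T, q = F, p = F) or (r = T, q = F, p = T), and ((r | p) | p) ⇒ (p | ~q) holds there. If r is false, ((r | p) | p) ⇒ (p | ~q) reduces to true regardless of the other variables. Either way ((r | p) | p) ⇒ (p | ~q) holds.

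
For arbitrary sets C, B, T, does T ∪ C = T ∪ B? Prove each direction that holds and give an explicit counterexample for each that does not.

(⊆) fails and (⊇) fails.

(⟹) This inclusion fails. Take C = {1}, B = ∅, T = ∅; then 1 ∈ T ∪ C but 1 ∉ T ∪ B.

(⟸) This inclusion fails. Take C = ∅, B = {1}, T = ∅; then 1 ∈ T ∪ B but 1 ∉ T ∪ C.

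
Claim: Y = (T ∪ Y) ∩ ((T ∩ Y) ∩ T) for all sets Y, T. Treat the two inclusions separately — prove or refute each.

Forward inclusion. This inclusion fails. Take Y = {1}, T = ∅; then 1 ∈ Y but 1 ∉ (T ∪ Y) ∩ ((T ∩ Y) ∩ T).

Reverse inclusion. Let x ∈ (T ∪ Y) ∩ ((T ∩ Y) ∩ T). Then x ∈ Y ∩ T, from which x ∈ Y.

Only the reverse inclusion holds.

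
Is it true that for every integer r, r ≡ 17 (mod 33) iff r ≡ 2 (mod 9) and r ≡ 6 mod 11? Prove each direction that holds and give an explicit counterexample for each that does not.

Only the reverse direction holds.

(⟹) This fails: r = 17 gives 17 ≡ 17 (mod 33) but 17 ≡ 8 (mod 9), so the conjunction on the right does not hold.

(⟸) Conversely, if r ≡ 2 (mod 9) and r ≡ 6 (mod 11), then by the Chinese remainder theorem r ≡ 83 (mod 99). Since 83 ≡ 17 (mod 33) and 33 ∣ 99, we get r ≡ 17 (mod 33).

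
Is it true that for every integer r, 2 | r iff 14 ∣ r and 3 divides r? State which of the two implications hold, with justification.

Converse. Suppose 14 ∣ r and 3 ∣ r. Any common multiple of 14 and 3 is a multiple of their lcm; here gcd(14, 3) = 1, so lcm(14, 3) = 14·3 = 42, so 42 ∣ r. Since 2 ∣ 42, it follows that 2 ∣ r.

Forward direction. This fails: take r = 2. Certainly 2 ∣ 2, but 14 ∤ 2.

The forward direction fails; the converse holds.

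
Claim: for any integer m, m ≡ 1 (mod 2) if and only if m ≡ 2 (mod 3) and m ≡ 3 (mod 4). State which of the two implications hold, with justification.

Only the converse holds.

(⇐) If m ≡ 2 (mod 3) and m ≡ 3 (mod 4), then by the Chinese remainder theorem m ≡ 11 (mod 12). Since 11 ≡ 1 (mod 2) and 2 ∣ 12, we get m ≡ 1 (mod 2).

(⇒) This fails: m = 1 gives 1 ≡ 1 (mod 2) but 1 ≡ 1 (mod 3), so the conjunction on the right does not hold.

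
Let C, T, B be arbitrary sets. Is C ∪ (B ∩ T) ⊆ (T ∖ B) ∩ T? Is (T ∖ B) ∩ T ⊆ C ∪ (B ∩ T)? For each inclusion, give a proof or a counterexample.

(⊆) fails and (⊇) fails.

(⊆) This inclusion fails. Take C = {1}, T = ∅, B = ∅; then 1 ∈ C ∪ (B ∩ T) but 1 ∉ (T ∖ B) ∩ T.

(⊇) This inclusion fails. Take C = ∅, T = {1}, B = ∅; then 1 ∈ (T ∖ B) ∩ T but 1 ∉ C ∪ (B ∩ T).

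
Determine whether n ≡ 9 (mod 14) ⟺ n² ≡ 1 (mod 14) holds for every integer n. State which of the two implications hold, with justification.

(⇒) This fails: take n = 9. Then 9 ≡ 9 (mod 14), but 9² = 81 ≡ 11 (mod 14), not 1.

(⇐) This fails: take n = 1. Then 1² = 1 ≡ 1 (mod 14), yet 1 ≡ 1 (mod 14), not 9.

Neither implication holds.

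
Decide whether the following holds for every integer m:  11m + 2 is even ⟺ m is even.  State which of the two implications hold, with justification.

(→) Suppose 11m + 2 is even. Since 11 is odd, 11m and m have the same parity, so 11m + 2 ≡ m + 2 (mod 2). As 2 is even, 11m + 2 is even exactly when m is even. Thus m is even.

(←) Conversely, suppose m is even; write m = 2j. Then 11m + 2 = 11·(2j) + 2 = 2·11j + 2, which is even.

Both directions hold; the statement is true.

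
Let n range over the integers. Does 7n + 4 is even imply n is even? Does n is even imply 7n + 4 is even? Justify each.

The biconditional holds.

(⇒) Suppose 7n + 4 is even. Since 7 is odd, 7n and n have the same parity, so 7n + 4 ≡ n + 4 (mod 2). As 4 is even, 7n + 4 is even exactly when n is even. Thus n is even.

(⇐) Conversely, suppose n is even; write n = 2j. Then 7n + 4 = 7·(2j) + 4 = 2·7j + 4, which is even.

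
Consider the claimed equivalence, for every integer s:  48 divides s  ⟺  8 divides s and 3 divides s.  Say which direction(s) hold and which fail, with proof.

Only the forward implication holds.

(→) If 48 ∣ s, write s = 48q. Since 48 = 6·8, s = 8·(6q), so 8 ∣ s; and since 48 = 16·3, s = 3·(16q), so 3 ∣ s.

(←) This fails: take s = 24. Both 8 ∣ 24 and 3 ∣ 24, yet 24 is not a multiple of 48 (since 24 = 0·48 + 24), so 48 ∤ 24.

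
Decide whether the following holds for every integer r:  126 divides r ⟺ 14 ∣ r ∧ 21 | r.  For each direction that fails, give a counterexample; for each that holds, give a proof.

The forward direction holds; the converse fails.

[⇒] If 126 ∣ r, write r = 126q. Since 126 = 9·14, r = 14·(9q), so 14 ∣ r; and since 126 = 6·21, r = 21·(6q), so 21 ∣ r.

[⇐] This fails: take r = 42. Both 14 ∣ 42 and 21 ∣ 42, yet 42 is not a multiple of 126 (since 42 = 0·126 + 42), so 126 ∤ 42.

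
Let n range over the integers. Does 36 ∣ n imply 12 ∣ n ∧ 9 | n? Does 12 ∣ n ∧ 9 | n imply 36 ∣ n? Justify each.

Both implications hold.

(⇒) If 36 ∣ n, write n = 36q. Since 36 = 3·12, n = 12·(3q), so 12 ∣ n; and since 36 = 4·9, n = 9·(4q), so 9 ∣ n.

(⇐) Suppose 12 ∣ n and 9 ∣ n. Any common multiple of 12 and 9 is a multiple of their lcm; here lcm(12, 9) = 12·9/gcd(12, 9) = 108/3 = 36, so 36 ∣ n.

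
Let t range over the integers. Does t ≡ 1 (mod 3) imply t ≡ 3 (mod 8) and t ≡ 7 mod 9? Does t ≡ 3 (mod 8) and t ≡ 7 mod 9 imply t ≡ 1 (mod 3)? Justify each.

(⇒) fails; (⇐) holds.

(⟹) This fails: t = 1 gives 1 ≡ 1 (mod 3) but 1 ≡ 1 (mod 8), so the conjunction on the right does not hold.

(⟸) Conversely, if t ≡ 3 (mod 8) and t ≡ 7 (mod 9), then by the Chinese remainder theorem t ≡ 43 (mod 72). Since 43 ≡ 1 (mod 3) and 3 ∣ 72, we get t ≡ 1 (mod 3).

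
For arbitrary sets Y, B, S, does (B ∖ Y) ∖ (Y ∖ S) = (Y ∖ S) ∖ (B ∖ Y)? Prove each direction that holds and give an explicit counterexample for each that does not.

Both inclusions fail.

Forward inclusion. This inclusion fails. Take Y = ∅, B = {1}, S = ∅; then 1 ∈ (B ∖ Y) ∖ (Y ∖ S) but 1 ∉ (Y ∖ S) ∖ (B ∖ Y).

Reverse inclusion. This inclusion fails. Take Y = {1}, B = ∅, S = ∅; then 1 ∈ (Y ∖ S) ∖ (B ∖ Y) but 1 ∉ (B ∖ Y) ∖ (Y ∖ S).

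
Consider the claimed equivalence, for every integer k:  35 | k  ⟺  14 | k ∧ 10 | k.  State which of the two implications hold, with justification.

[⇒] This fails: take k = 35. Certainly 35 ∣ 35, but 14 ∤ 35.

[⇐] Suppose 14 ∣ k and 10 ∣ k. Any common multiple of 14 and 10 is a multiple of their lcm; here lcm(14, 10) = 14·10/gcd(14, 10) = 140/2 = 70, so 70 ∣ k. Since 35 ∣ 70, it follows that 35 ∣ k.

(⇒) fails; (⇐) holds.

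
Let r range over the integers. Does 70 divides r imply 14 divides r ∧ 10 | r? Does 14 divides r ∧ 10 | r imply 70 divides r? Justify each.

Forward direction. If 70 ∣ r, write r = 70q. Since 70 = 5·14, r = 14·(5q), so 14 ∣ r; and since 70 = 7·10, r = 10·(7q), so 10 ∣ r.

Converse. Suppose 14 ∣ r and 10 ∣ r. Any common multiple of 14 and 10 is a multiple of their lcm; here lcm(14, 10) = 14·10/gcd(14, 10) = 140/2 = 70, so 70 ∣ r.

Both implications hold.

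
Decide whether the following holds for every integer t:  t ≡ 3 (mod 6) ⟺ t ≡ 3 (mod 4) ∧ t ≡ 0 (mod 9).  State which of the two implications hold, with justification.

[⇒] This fails: t = 33 gives 33 ≡ 3 (mod 6) but 33 ≡ 1 (mod 4), so the conjunction on the right does not hold.

[⇐] Conversely, if t ≡ 3 (mod 4) and t ≡ 0 (mod 9), then by the Chinese remainder theorem t ≡ 27 (mod 36). Since 27 ≡ 3 (mod 6) and 6 ∣ 36, we get t ≡ 3 (mod 6).

The forward direction fails; the converse holds.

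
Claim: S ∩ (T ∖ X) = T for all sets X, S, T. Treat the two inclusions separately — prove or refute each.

(⊆) holds; (⊇) fails.

Reverse inclusion. This inclusion fails. Take X = ∅, S = ∅, T = {1}; then 1 ∈ T but 1 ∉ S ∩ (T ∖ X).

Forward inclusion. Let x ∈ S ∩ (T ∖ X). Then x ∈ S ∩ T and x ∉ X, from which x ∈ T.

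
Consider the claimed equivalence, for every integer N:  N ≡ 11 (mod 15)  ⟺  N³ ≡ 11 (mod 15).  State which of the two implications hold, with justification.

(⟹) Suppose N ≡ 11 (mod 15). Write N = 15j + 11. Then (15j + 11)³ = 3375j³ + 7425j² + 5445j + 1331 = 15(225j³ + 495j² + 363j + 88) + 11, so N³ ≡ 11 (mod 15).

(⟸) Conversely, suppose N³ ≡ 11 (mod 15). The only residue r in {0, …, 14} with r³ ≡ 11 (mod 15) is r = 11, so N ≡ 11 (mod 15).

Both directions hold.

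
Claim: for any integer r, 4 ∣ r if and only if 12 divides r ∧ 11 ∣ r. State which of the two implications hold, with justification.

The forward direction fails; the converse holds.

(⟹) This fails: take r = 4. Certainly 4 ∣ 4, but 12 ∤ 4.

(⟸) Suppose 12 ∣ r and 11 ∣ r. Any common multiple of 12 and 11 is a multiple of their lcm; here gcd(12, 11) = 1, so lcm(12, 11) = 12·11 = 132, so 132 ∣ r. Since 4 ∣ 132, it follows that 4 ∣ r.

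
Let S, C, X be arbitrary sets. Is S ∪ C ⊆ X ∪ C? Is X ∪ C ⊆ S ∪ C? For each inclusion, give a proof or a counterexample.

(⟹) This inclusion fails. Take S = {1}, C = ∅, X = ∅; then 1 ∈ S ∪ C but 1 ∉ X ∪ C.

(⟸) This inclusion fails. Take S = ∅, C = ∅, X = {1}; then 1 ∈ X ∪ C but 1 ∉ S ∪ C.

Neither inclusion holds.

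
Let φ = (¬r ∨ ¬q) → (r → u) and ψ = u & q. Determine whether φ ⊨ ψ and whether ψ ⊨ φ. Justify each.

The forward direction fails; the converse holds.

(⟹) This fails. Under u = F, q = F, r = F, the left side is true but the right side is false.

(⟸) Assume the antecedent. If u is true, (¬r ∨ ¬q) → (r → u) reduces to true regardless of the other variables. If u is false, the antecedent cannot hold. Either way (¬r ∨ ¬q) → (r → u) holds.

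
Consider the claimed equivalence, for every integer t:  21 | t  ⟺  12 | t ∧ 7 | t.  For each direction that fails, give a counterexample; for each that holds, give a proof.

Converse. Suppose 12 ∣ t and 7 ∣ t. Any common multiple of 12 and 7 is a multiple of their lcm; here gcd(12, 7) = 1, so lcm(12, 7) = 12·7 = 84, so 84 ∣ t. Since 21 ∣ 84, it follows that 21 ∣ t.

Forward direction. This fails: take t = 21. Certainly 21 ∣ 21, but 12 ∤ 21.

(⇒) fails; (⇐) holds.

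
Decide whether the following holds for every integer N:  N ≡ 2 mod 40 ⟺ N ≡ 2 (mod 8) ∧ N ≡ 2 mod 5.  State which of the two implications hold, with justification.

[⇒] Suppose N ≡ 2 (mod 40); write N = 40j + 2. Since 8 ∣ 40, reducing mod 8 gives N ≡ 2 (mod 8); since 5 ∣ 40, reducing mod 5 gives N ≡ 2 (mod 5).

[⇐] Conversely, if N ≡ 2 (mod 8) and N ≡ 2 (mod 5), then by the Chinese remainder theorem N ≡ 2 (mod 40). This is exactly N ≡ 2 (mod 40).

The biconditional holds.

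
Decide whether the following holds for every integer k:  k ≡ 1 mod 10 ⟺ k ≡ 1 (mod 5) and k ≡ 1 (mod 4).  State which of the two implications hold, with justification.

(⟹) This fails: k = 11 gives 11 ≡ 1 (mod 10) but 11 ≡ 3 (mod 4), so the conjunction on the right does not hold.

(⟸) Conversely, if k ≡ 1 (mod 5) and k ≡ 1 (mod 4), then by the Chinese remainder theorem k ≡ 1 (mod 20). Since 1 ≡ 1 (mod 10) and 10 ∣ 20, we get k ≡ 1 (mod 10).

Not equivalent: only (⇐) holds.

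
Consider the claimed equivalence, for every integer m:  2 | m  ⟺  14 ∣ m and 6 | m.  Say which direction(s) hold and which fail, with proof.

Not equivalent: only (⇐) holds.

(→) This fails: take m = 2. Certainly 2 ∣ 2, but 14 ∤ 2.

(←) Suppose 14 ∣ m and 6 ∣ m. Any common multiple of 14 and 6 is a multiple of their lcm; here lcm(14, 6) = 14·6/gcd(14, 6) = 84/2 = 42, so 42 ∣ m. Since 2 ∣ 42, it follows that 2 ∣ m.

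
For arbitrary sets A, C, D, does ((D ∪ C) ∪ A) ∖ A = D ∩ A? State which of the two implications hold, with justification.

Both inclusions fail.

Forward inclusion. This inclusion fails. Take A = ∅, C = {1}, D = ∅; then 1 ∈ ((D ∪ C) ∪ A) ∖ A but 1 ∉ D ∩ A.

Reverse inclusion. This inclusion fails. Take A = {1}, C = ∅, D = {1}; then 1 ∈ D ∩ A but 1 ∉ ((D ∪ C) ∪ A) ∖ A.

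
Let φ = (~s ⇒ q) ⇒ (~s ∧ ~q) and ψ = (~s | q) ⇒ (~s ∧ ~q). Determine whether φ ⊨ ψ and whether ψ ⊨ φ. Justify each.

(⇒) holds; (⇐) fails.

(⟸) This fails. Under s = T, q = F, the left side is false but the right side is true.

(⟹) Assume the antecedent. If s is true, the antecedent cannot hold. If s is false, the antecedent forces (s = F, q = F), and (~s | q) ⇒ (~s ∧ ~q) holds there. Either way (~s | q) ⇒ (~s ∧ ~q) holds.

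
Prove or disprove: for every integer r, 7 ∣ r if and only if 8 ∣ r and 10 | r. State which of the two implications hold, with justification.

(⇒) fails and (⇐) fails.

Forward direction. This fails: take r = 7. Certainly 7 ∣ 7, but 8 ∤ 7.

Converse. This fails: take r = 40. Both 8 ∣ 40 and 10 ∣ 40, yet 40 is not a multiple of 7 (since 40 = 5·7 + 5), so 7 ∤ 40.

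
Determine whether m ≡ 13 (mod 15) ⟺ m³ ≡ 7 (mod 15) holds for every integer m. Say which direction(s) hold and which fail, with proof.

The biconditional holds.

[⇒] Suppose m ≡ 13 (mod 15). Write m = 15j + 13. Then (15j + 13)³ = 3375j³ + 8775j² + 7605j + 2197 = 15(225j³ + 585j² + 507j + 146) + 7, so m³ ≡ 7 (mod 15).

[⇐] Conversely, suppose m³ ≡ 7 (mod 15). The only residue r in {0, …, 14} with r³ ≡ 7 (mod 15) is r = 13, so m ≡ 13 (mod 15).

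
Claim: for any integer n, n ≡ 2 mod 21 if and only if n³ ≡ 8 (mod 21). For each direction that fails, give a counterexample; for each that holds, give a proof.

(⇒) holds; (⇐) fails.

(←) This fails: take n = 8. Then 8³ = 512 ≡ 8 (mod 21), yet 8 ≡ 8 (mod 21), not 2.

(→) Suppose n ≡ 2 mod 21. Write n = 21j + 2. Then (21j + 2)³ = 9261j³ + 2646j² + 252j + 8 = 21(441j³ + 126j² + 12j) + 8, so n³ ≡ 8 (mod 21).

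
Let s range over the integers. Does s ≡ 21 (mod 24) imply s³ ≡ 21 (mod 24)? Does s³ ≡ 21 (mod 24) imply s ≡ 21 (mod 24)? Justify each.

[⇐] Suppose s³ ≡ 21 (mod 24). The only residue r in {0, …, 23} with r³ ≡ 21 (mod 24) is r = 21, so s ≡ 21 (mod 24).

[⇒] Suppose s ≡ 21 (mod 24). Write s = 24j + 21. Then (24j + 21)³ = 13824j³ + 36288j² + 31752j + 9261 = 24(576j³ + 1512j² + 1323j + 385) + 21, so s³ ≡ 21 (mod 24).

Both directions hold; the statement is true.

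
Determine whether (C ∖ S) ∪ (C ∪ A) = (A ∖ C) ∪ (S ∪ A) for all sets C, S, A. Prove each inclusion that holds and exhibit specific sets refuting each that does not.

Both inclusions fail.

(⊆) This inclusion fails. Take C = {1}, S = ∅, A = ∅; then 1 ∈ (C ∖ S) ∪ (C ∪ A) but 1 ∉ (A ∖ C) ∪ (S ∪ A).

(⊇) This inclusion fails. Take C = ∅, S = {1}, A = ∅; then 1 ∈ (A ∖ C) ∪ (S ∪ A) but 1 ∉ (C ∖ S) ∪ (C ∪ A).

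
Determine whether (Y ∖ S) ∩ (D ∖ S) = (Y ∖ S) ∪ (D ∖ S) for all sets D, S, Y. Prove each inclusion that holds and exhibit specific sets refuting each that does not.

Only the forward inclusion holds.

(⊆) Let x ∈ (Y ∖ S) ∩ (D ∖ S). Then x ∈ D ∩ Y and x ∉ S, from which x ∈ (Y ∖ S) ∪ (D ∖ S).

(⊇) This inclusion fails. Take D = {1}, S = ∅, Y = ∅; then 1 ∈ (Y ∖ S) ∪ (D ∖ S) but 1 ∉ (Y ∖ S) ∩ (D ∖ S).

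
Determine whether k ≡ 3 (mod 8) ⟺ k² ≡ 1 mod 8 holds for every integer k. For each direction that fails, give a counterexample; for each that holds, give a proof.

Forward direction. Suppose k ≡ 3 (mod 8). Write k = 8j + 3. Then (8j + 3)² = 64j² + 48j + 9 = 8(8j² + 6j + 1) + 1, so k² ≡ 1 (mod 8).

Converse. This fails: take k = 1. Then 1² = 1 ≡ 1 (mod 8), yet 1 ≡ 1 (mod 8), not 3.

The forward direction holds; the converse fails.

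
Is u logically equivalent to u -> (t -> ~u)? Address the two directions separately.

[⇒] This fails. Under t = T, u = T, the left side is true but the right side is false.

[⇐] This fails. Under t = F, u = F, the left side is false but the right side is true.

Neither implication holds.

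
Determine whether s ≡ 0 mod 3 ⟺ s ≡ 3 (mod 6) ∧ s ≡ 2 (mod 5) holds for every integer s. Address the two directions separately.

Not equivalent: only (⇐) holds.

(⇒) This fails: s = 0 gives 0 ≡ 0 (mod 3) but 0 ≡ 0 (mod 6), so the conjunction on the right does not hold.

(⇐) Conversely, if s ≡ 3 (mod 6) and s ≡ 2 (mod 5), then by the Chinese remainder theorem s ≡ 27 (mod 30). Since 27 ≡ 0 (mod 3) and 3 ∣ 30, we get s ≡ 0 (mod 3).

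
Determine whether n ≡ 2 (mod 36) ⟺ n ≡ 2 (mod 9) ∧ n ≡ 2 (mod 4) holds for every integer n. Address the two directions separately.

Both directions hold; the statement is true.

(→) Suppose n ≡ 2 (mod 36); write n = 36j + 2. Since 9 ∣ 36, reducing mod 9 gives n ≡ 2 (mod 9); since 4 ∣ 36, reducing mod 4 gives n ≡ 2 (mod 4).

(←) Conversely, if n ≡ 2 (mod 9) and n ≡ 2 (mod 4), then by the Chinese remainder theorem n ≡ 2 (mod 36). This is exactly n ≡ 2 (mod 36).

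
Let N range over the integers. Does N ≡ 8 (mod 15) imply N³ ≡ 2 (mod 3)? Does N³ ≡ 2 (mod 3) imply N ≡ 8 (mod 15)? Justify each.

(⇒) Suppose N ≡ 8 (mod 15). Then N³ ≡ 8³ = 512 (mod 15), and since 3 ∣ 15, also N³ ≡ 2 (mod 3).

(⇐) This fails: take N = 2. Then 2³ = 8 ≡ 2 (mod 3), yet 2 ≡ 2 (mod 15), not 8.

(⇒) holds; (⇐) fails.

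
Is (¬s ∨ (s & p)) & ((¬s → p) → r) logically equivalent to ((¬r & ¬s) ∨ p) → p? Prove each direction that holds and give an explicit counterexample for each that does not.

Neither implication holds.

(⟹) This fails. Under p = F, r = F, s = F, the left side is true but the right side is false.

(⟸) This fails. Under p = T, r = F, s = F, the left side is false but the right side is true.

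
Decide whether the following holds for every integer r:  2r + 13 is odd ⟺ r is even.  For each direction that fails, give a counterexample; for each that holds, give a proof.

Only the converse holds.

(→) This fails: take r = 5. Then 2r + 13 = 23, which is odd, yet r = 5 is odd, not even.

(←) Suppose r is even. Since 2 is even, 2r is even for every r, so 2r + 13 has the same parity as 13, which is odd. Hence 2r + 13 is odd.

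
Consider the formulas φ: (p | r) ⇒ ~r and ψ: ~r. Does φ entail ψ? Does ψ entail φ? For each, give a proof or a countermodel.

The biconditional holds.

[⇐] Assume the antecedent. If p is true, the antecedent forces (p = T, r = F), and (p | r) ⇒ ~r holds there. If p is false, the antecedent forces (p = F, r = F), and (p | r) ⇒ ~r holds there. Either way (p | r) ⇒ ~r holds.

[⇒] Assume the antecedent. If p is true, the antecedent forces (p = T, r = F), and ~r holds there. If p is false, the antecedent forces (p = F, r = F), and ~r holds there. Either way ~r holds.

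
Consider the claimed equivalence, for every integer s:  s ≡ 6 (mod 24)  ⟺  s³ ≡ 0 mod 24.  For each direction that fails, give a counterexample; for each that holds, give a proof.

Only the forward direction holds.

[⇒] Suppose s ≡ 6 (mod 24). Write s = 24j + 6. Then (24j + 6)³ = 13824j³ + 10368j² + 2592j + 216 = 24(576j³ + 432j² + 108j + 9) + 0, so s³ ≡ 0 (mod 24).

[⇐] This fails: take s = 0. Then 0³ = 0 ≡ 0 (mod 24), yet 0 ≡ 0 (mod 24), not 6.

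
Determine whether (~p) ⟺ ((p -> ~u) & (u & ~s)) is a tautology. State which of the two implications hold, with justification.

Only the reverse direction holds.

Forward direction. This fails. Under p = F, u = F, s = F, the left side is true but the right side is false.

Converse. Assume the antecedent. If p is true, the antecedent cannot hold. If p is false, ~p reduces to true regardless of the other variables. Either way ~p holds.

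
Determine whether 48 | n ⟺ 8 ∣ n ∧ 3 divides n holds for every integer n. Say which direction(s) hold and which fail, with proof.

[⇐] This fails: take n = 24. Both 8 ∣ 24 and 3 ∣ 24, yet 24 is not a multiple of 48 (since 24 = 0·48 + 24), so 48 ∤ 24.

[⇒] If 48 ∣ n, write n = 48q. Since 48 = 6·8, n = 8·(6q), so 8 ∣ n; and since 48 = 16·3, n = 3·(16q), so 3 ∣ n.

Not equivalent: only (⇒) holds.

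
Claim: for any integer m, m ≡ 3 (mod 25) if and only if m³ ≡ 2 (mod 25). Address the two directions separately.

Both directions hold; the statement is true.

(⟹) Suppose m ≡ 3 (mod 25). Write m = 25j + 3. Then (25j + 3)³ = 15625j³ + 5625j² + 675j + 27 = 25(625j³ + 225j² + 27j + 1) + 2, so m³ ≡ 2 (mod 25).

(⟸) Conversely, suppose m³ ≡ 2 (mod 25). The only residue r in {0, …, 24} with r³ ≡ 2 (mod 25) is r = 3, so m ≡ 3 (mod 25).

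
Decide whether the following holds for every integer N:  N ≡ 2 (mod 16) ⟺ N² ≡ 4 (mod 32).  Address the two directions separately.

The forward direction holds; the converse fails.

Forward direction. Suppose N ≡ 2 (mod 16). Working modulo 32, N ∈ {2, 18}; for each such r, r² ≡ 4 (mod 32).

Converse. This fails: take N = 6. Then 6² = 36 ≡ 4 (mod 32), yet 6 ≡ 6 (mod 16), not 2.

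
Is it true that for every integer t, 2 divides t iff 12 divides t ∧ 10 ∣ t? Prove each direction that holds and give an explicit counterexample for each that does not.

(⇒) This fails: take t = 2. Certainly 2 ∣ 2, but 12 ∤ 2.

(⇐) Suppose 12 ∣ t and 10 ∣ t. Any common multiple of 12 and 10 is a multiple of their lcm; here lcm(12, 10) = 12·10/gcd(12, 10) = 120/2 = 60, so 60 ∣ t. Since 2 ∣ 60, it follows that 2 ∣ t.

Not equivalent: only (⇐) holds.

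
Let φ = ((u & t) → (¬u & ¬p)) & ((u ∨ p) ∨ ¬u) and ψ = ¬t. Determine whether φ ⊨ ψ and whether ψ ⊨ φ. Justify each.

(→) This fails. Under t = T, u = F, p = F, the left side is true but the right side is false.

(←) Assume the antecedent. If t is true, the antecedent cannot hold. If t is false, the consequent reduces to true regardless of the other variables. Either way the consequent holds.

Not equivalent: only (⇐) holds.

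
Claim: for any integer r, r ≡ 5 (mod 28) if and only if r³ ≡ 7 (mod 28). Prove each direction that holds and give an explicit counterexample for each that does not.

(⇒) fails and (⇐) fails.

(→) This fails: take r = 5. Then 5 ≡ 5 (mod 28), but 5³ = 125 ≡ 13 (mod 28), not 7.

(←) This fails: take r = 7. Then 7³ = 343 ≡ 7 (mod 28), yet 7 ≡ 7 (mod 28), not 5.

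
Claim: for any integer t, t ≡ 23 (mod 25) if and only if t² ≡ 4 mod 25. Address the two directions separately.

Not equivalent: only (⇒) holds.

(⟹) Suppose t ≡ 23 (mod 25). Write t = 25j + 23. Then (25j + 23)² = 625j² + 1150j + 529 = 25(25j² + 46j + 21) + 4, so t² ≡ 4 (mod 25).

(⟸) This fails: take t = 2. Then 2² = 4 ≡ 4 (mod 25), yet 2 ≡ 2 (mod 25), not 23.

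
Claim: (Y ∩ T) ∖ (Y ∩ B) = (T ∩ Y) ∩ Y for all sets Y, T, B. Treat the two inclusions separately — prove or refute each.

Forward inclusion. Let x ∈ (Y ∩ T) ∖ (Y ∩ B). Then x ∈ Y ∩ T and x ∉ B, from which x ∈ (T ∩ Y) ∩ Y.

Reverse inclusion. This inclusion fails. Take Y = {1}, T = {1}, B = {1}; then 1 ∈ (T ∩ Y) ∩ Y but 1 ∉ (Y ∩ T) ∖ (Y ∩ B).

(⊆) holds; (⊇) fails.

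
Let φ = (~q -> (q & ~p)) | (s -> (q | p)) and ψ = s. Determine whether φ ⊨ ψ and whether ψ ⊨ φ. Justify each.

(→) This fails. Under q = F, p = F, s = F, the left side is true but the right side is false.

(←) This fails. Under q = F, p = F, s = T, the left side is false but the right side is true.

Neither direction holds.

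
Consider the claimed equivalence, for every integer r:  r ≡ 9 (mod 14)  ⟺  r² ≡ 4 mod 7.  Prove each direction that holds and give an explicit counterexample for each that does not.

Forward direction. Suppose r ≡ 9 (mod 14). Then r² ≡ 9² = 81 (mod 14), and since 7 ∣ 14, also r² ≡ 4 (mod 7).

Converse. This fails: take r = 2. Then 2² = 4 ≡ 4 (mod 7), yet 2 ≡ 2 (mod 14), not 9.

(⇒) holds; (⇐) fails.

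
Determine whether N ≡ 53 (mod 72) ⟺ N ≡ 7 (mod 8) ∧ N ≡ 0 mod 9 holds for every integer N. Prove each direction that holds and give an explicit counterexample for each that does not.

[⇒] This fails: N = 53 gives 53 ≡ 53 (mod 72) but 53 ≡ 5 (mod 8), so the conjunction on the right does not hold.

[⇐] This fails: N = 63 satisfies both congruences on the right (63 ≡ 7 mod 8 and 63 ≡ 0 mod 9) yet 63 ≡ 63 (mod 72), not 53.

Neither direction holds.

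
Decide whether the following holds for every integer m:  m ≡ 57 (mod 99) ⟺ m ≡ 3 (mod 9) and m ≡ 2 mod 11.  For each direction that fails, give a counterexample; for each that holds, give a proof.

Equivalent; both directions hold.

[⇒] Suppose m ≡ 57 (mod 99); write m = 99j + 57. Since 9 ∣ 99, reducing mod 9 gives m ≡ 57 ≡ 3 (mod 9); since 11 ∣ 99, reducing mod 11 gives m ≡ 57 ≡ 2 (mod 11).

[⇐] Conversely, if m ≡ 3 (mod 9) and m ≡ 2 (mod 11), then by the Chinese remainder theorem m ≡ 57 (mod 99). This is exactly m ≡ 57 (mod 99).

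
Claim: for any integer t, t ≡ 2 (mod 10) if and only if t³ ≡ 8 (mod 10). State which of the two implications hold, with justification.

[⇒] Suppose t ≡ 2 (mod 10). Write t = 10j + 2. Then (10j + 2)³ = 1000j³ + 600j² + 120j + 8 = 10(100j³ + 60j² + 12j) + 8, so t³ ≡ 8 (mod 10).

[⇐] Conversely, suppose t³ ≡ 8 (mod 10). The only residue r in {0, …, 9} with r³ ≡ 8 (mod 10) is r = 2, so t ≡ 2 (mod 10).

Equivalent; both directions hold.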